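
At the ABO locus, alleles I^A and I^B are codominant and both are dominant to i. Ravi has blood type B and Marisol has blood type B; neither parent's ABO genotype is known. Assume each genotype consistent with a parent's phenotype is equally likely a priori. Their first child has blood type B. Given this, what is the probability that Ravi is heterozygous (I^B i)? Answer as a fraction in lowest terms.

7/15

Possible genotypes: Ravi ∈ {I^B I^B, I^B i}; Marisol ∈ {I^B I^B, I^B i}.
Weight each parental genotype pair by prior × P(type-B child):
  I^B I^B × I^B I^B: posterior weight 4/15.
  I^B I^B × I^B i: posterior weight 4/15.
  I^B i × I^B I^B: posterior weight 4/15.
  I^B i × I^B i: posterior weight 1/5.
Sum the posterior weight over pairs where Ravi is I^B i: 7/15.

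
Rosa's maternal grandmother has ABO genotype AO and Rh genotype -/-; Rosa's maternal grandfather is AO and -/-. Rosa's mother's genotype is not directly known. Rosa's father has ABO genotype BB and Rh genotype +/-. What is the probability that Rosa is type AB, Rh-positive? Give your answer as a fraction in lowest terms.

1/4

Rosa's mother's ABO genotype from AO × AO: 1/4 AA, 1/2 AO, 1/4 OO.
Crossing each possibility with the father BB and summing P(type AB): 1/4·1 + 1/2·1/2 + 1/4·0 = 1/2.
Similarly for Rh via the mother's Rh distribution: P(Rh+) = 1/2.
Independent loci: 1/2 × 1/2 = 1/4.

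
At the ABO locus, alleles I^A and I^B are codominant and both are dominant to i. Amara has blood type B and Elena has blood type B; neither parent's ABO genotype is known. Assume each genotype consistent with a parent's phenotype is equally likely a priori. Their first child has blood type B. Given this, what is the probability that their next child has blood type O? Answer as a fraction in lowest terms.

Possible genotypes: Amara ∈ {I^B I^B, I^B i}; Elena ∈ {I^B I^B, I^B i}.
Weight each parental genotype pair by prior × P(type-B child):
  I^B I^B × I^B I^B: posterior weight 4/15; P(next child type O) = 0.
  I^B I^B × I^B i: posterior weight 4/15; P(next child type O) = 0.
  I^B i × I^B I^B: posterior weight 4/15; P(next child type O) = 0.
  I^B i × I^B i: posterior weight 1/5; P(next child type O) = 1/4.
Weighted sum = 1/20.

1/20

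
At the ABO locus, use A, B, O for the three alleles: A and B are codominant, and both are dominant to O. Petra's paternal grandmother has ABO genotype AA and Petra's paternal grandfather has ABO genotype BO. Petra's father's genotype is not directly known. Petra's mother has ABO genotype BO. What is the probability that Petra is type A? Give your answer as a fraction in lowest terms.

Petra's father's ABO genotype from AA × BO: 1/2 AB, 1/2 AO.
Crossing each possibility with the mother BO and summing P(type A): 1/2·1/4 + 1/2·1/4 = 1/4.

1/4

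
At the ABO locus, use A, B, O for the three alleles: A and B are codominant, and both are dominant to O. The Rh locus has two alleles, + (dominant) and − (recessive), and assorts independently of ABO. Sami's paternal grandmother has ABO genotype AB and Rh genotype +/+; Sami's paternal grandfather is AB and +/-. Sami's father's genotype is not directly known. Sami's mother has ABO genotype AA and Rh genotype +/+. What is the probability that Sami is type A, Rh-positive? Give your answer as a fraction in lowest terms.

Sami's father's ABO genotype from AB × AB: 1/4 AA, 1/2 AB, 1/4 BB.
Crossing each possibility with the mother AA and summing P(type A): 1/4·1 + 1/2·1/2 + 1/4·0 = 1/2.
Similarly for Rh via the father's Rh distribution: P(Rh+) = 1.
Independent loci: 1/2 × 1 = 1/2.

1/2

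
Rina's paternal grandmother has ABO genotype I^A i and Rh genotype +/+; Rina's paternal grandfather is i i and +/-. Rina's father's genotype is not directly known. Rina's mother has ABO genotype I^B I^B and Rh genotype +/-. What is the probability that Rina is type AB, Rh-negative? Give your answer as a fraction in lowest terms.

1/32

Rina's father's ABO genotype from I^A i × i i: 1/2 I^A i, 1/2 i i.
Crossing each possibility with the mother I^B I^B and summing P(type AB): 1/2·1/2 + 1/2·0 = 1/4.
Similarly for Rh via the father's Rh distribution: P(Rh-) = 1/8.
Independent loci: 1/4 × 1/8 = 1/32.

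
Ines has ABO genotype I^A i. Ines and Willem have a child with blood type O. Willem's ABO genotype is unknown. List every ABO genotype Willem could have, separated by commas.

For each candidate genotype of Willem, check whether crossing it with I^A i can produce every observed child phenotype.
  I^A I^A → possible child types {A} ✗
  I^A I^B → possible child types {A, B, AB} ✗
  I^A i → possible child types {O, A} ✓
  I^B I^B → possible child types {B, AB} ✗
  I^B i → possible child types {O, A, B, AB} ✓
  i i → possible child types {O, A} ✓

I^A i, I^B i, i i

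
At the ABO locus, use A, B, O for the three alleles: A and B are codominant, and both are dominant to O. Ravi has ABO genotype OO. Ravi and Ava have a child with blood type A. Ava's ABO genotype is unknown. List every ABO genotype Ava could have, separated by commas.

AA, AB, AO

For each candidate genotype of Ava, check whether crossing it with OO can produce every observed child phenotype.
  AA → possible child types {A} ✓
  AB → possible child types {A, B} ✓
  AO → possible child types {O, A} ✓
  BB → possible child types {B} ✗
  BO → possible child types {O, B} ✗
  OO → possible child types {O} ✗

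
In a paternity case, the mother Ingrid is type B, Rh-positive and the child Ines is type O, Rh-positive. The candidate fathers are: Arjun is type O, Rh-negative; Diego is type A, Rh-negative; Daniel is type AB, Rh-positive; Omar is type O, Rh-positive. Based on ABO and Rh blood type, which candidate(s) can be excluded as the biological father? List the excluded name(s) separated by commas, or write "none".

Daniel

A candidate is excluded only if no genotype consistent with his phenotype could produce a type O, Rh-positive child with a type B, Rh-positive mother.
Daniel (type AB, Rh+): no genotype consistent with that phenotype can produce a type-O Rh+ child with a type-B mother.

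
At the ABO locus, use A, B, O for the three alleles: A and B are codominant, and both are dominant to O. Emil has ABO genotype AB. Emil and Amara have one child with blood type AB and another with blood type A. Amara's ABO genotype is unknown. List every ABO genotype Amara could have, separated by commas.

AA, AB, AO, BO

For each candidate genotype of Amara, check whether crossing it with AB can produce every observed child phenotype.
  AA → possible child types {A, AB} ✓
  AB → possible child types {A, B, AB} ✓
  AO → possible child types {A, B, AB} ✓
  BB → possible child types {B, AB} ✗
  BO → possible child types {A, B, AB} ✓
  OO → possible child types {A, B} ✗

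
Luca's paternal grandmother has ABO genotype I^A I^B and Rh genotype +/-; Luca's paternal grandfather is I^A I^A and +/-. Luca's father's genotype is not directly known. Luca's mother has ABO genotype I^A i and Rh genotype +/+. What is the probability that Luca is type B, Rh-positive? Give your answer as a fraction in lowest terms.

1/8

Luca's father's ABO genotype from I^A I^B × I^A I^A: 1/2 I^A I^A, 1/2 I^A I^B.
Crossing each possibility with the mother I^A i and summing P(type B): 1/2·0 + 1/2·1/4 = 1/8.
Similarly for Rh via the father's Rh distribution: P(Rh+) = 1.
Independent loci: 1/8 × 1 = 1/8.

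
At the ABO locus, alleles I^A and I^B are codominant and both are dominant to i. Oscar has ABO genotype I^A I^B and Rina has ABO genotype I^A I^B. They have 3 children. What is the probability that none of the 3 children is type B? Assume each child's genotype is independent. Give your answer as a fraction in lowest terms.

27/64

ABO cross I^A I^B × I^A I^B → 1/4 A, 1/4 B, 1/2 AB.
So P(type B) = 1/4 per child.
P(not type B) = 3/4 for one child; (3/4)^3 = 27/64.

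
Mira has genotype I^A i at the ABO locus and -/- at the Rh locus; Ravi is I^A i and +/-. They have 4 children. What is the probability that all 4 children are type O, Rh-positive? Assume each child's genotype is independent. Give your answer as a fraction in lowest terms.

1/4096

ABO cross I^A i × I^A i → 1/4 O, 3/4 A.
Rh cross -/- × +/- → 1/2 Rh+, 1/2 Rh-; so P(type O, Rh-positive) = 1/4 × 1/2 = 1/8 per child.
All 4 independent: (1/8)^4 = 1/4096.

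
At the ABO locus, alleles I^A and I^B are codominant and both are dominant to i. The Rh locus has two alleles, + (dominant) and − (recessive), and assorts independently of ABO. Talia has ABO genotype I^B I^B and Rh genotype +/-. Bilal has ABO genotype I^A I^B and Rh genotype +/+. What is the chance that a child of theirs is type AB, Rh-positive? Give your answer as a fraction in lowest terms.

ABO cross I^B I^B × I^A I^B → offspring phenotypes: 1/2 B, 1/2 AB.
Rh cross +/- × +/+ → 1 Rh+.
Independent loci: P(type AB, Rh-positive) = 1/2 × 1 = 1/2.

1/2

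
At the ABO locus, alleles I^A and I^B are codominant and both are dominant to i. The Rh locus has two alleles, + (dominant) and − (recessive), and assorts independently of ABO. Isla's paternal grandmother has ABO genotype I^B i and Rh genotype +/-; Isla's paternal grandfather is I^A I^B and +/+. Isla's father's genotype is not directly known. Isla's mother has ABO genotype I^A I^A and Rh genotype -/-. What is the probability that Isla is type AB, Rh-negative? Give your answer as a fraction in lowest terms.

1/8

Isla's father's ABO genotype from I^B i × I^A I^B: 1/4 I^A I^B, 1/4 I^A i, 1/4 I^B I^B, 1/4 I^B i.
Crossing each possibility with the mother I^A I^A and summing P(type AB): 1/4·1/2 + 1/4·0 + 1/4·1 + 1/4·1/2 = 1/2.
Similarly for Rh via the father's Rh distribution: P(Rh-) = 1/4.
Independent loci: 1/2 × 1/4 = 1/8.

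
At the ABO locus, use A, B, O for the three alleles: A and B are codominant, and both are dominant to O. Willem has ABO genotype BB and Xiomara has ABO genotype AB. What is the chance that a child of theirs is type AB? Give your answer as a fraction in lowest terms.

1/2

ABO cross BB × AB → offspring phenotypes: 1/2 B, 1/2 AB.
So P(type AB) = 1/2.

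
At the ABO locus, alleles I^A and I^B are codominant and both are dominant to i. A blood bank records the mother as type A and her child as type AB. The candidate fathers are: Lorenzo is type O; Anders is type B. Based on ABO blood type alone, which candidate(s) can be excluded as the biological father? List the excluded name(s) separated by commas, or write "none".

A candidate is excluded only if no genotype consistent with his phenotype could produce a type AB child with a type A mother.
Lorenzo (type O): no genotype consistent with that phenotype can produce a type-AB child with a type-A mother.

Lorenzo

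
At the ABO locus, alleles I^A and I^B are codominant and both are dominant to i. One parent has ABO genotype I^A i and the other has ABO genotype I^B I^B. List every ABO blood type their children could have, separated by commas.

Gametes from I^A i × I^B I^B give offspring ABO genotypes I^A I^B, I^B i, i.e. phenotypes B, AB.

B, AB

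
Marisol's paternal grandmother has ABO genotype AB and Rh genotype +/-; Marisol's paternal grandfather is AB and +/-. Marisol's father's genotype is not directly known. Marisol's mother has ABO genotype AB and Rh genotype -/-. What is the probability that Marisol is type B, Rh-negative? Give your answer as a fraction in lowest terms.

Marisol's father's ABO genotype from AB × AB: 1/4 AA, 1/2 AB, 1/4 BB.
Crossing each possibility with the mother AB and summing P(type B): 1/4·0 + 1/2·1/4 + 1/4·1/2 = 1/4.
Similarly for Rh via the father's Rh distribution: P(Rh-) = 1/2.
Independent loci: 1/4 × 1/2 = 1/8.

1/8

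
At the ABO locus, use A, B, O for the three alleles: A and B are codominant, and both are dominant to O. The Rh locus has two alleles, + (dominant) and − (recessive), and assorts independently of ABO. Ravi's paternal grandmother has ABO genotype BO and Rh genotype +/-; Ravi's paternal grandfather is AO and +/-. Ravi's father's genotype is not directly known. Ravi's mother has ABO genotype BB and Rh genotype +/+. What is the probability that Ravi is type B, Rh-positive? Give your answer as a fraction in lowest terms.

Ravi's father's ABO genotype from BO × AO: 1/4 AB, 1/4 AO, 1/4 BO, 1/4 OO.
Crossing each possibility with the mother BB and summing P(type B): 1/4·1/2 + 1/4·1/2 + 1/4·1 + 1/4·1 = 3/4.
Similarly for Rh via the father's Rh distribution: P(Rh+) = 1.
Independent loci: 3/4 × 1 = 3/4.

3/4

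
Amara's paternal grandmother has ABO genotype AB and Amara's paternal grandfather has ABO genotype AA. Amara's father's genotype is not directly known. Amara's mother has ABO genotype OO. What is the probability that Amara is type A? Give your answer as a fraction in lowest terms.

3/4

Amara's father's ABO genotype from AB × AA: 1/2 AA, 1/2 AB.
Crossing each possibility with the mother OO and summing P(type A): 1/2·1 + 1/2·1/2 = 3/4.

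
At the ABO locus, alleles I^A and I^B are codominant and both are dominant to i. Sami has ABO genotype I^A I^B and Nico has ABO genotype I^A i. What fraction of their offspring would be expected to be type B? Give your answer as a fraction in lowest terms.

1/4

ABO cross I^A I^B × I^A i → offspring phenotypes: 1/2 A, 1/4 B, 1/4 AB.
So P(type B) = 1/4.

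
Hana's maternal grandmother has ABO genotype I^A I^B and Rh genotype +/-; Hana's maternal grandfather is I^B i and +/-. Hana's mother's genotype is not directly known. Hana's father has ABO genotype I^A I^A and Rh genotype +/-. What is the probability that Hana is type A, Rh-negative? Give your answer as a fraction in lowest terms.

1/8

Hana's mother's ABO genotype from I^A I^B × I^B i: 1/4 I^A I^B, 1/4 I^A i, 1/4 I^B I^B, 1/4 I^B i.
Crossing each possibility with the father I^A I^A and summing P(type A): 1/4·1/2 + 1/4·1 + 1/4·0 + 1/4·1/2 = 1/2.
Similarly for Rh via the mother's Rh distribution: P(Rh-) = 1/4.
Independent loci: 1/2 × 1/4 = 1/8.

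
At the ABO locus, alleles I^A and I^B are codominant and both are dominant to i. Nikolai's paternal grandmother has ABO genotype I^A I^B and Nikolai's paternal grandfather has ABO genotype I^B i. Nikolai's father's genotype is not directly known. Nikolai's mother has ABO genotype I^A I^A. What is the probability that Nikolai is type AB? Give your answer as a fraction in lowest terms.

Nikolai's father's ABO genotype from I^A I^B × I^B i: 1/4 I^A I^B, 1/4 I^A i, 1/4 I^B I^B, 1/4 I^B i.
Crossing each possibility with the mother I^A I^A and summing P(type AB): 1/4·1/2 + 1/4·0 + 1/4·1 + 1/4·1/2 = 1/2.

1/2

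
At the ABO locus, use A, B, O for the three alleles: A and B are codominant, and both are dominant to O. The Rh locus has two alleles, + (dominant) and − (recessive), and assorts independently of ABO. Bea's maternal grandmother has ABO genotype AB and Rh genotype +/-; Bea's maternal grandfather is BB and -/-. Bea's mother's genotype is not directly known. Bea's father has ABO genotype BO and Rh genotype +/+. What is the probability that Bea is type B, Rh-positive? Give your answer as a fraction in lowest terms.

3/4

Bea's mother's ABO genotype from AB × BB: 1/2 AB, 1/2 BB.
Crossing each possibility with the father BO and summing P(type B): 1/2·1/2 + 1/2·1 = 3/4.
Similarly for Rh via the mother's Rh distribution: P(Rh+) = 1.
Independent loci: 3/4 × 1 = 3/4.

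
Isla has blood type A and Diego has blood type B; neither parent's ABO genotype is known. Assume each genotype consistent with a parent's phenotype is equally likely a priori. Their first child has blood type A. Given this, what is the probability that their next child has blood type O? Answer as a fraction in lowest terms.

Possible genotypes: Isla ∈ {AA, AO}; Diego ∈ {BB, BO}.
Weight each parental genotype pair by prior × P(type-A child):
  AA × BO: posterior weight 2/3; P(next child type O) = 0.
  AO × BO: posterior weight 1/3; P(next child type O) = 1/4.
Weighted sum = 1/12.

1/12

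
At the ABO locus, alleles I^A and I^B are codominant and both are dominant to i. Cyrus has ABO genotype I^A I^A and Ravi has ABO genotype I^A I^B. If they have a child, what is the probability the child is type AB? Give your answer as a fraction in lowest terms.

1/2

ABO cross I^A I^A × I^A I^B → offspring phenotypes: 1/2 A, 1/2 AB.
So P(type AB) = 1/2.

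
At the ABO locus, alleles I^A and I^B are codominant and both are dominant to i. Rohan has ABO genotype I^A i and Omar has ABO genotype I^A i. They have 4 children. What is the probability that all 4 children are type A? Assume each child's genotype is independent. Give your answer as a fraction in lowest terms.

ABO cross I^A i × I^A i → 1/4 O, 3/4 A.
So P(type A) = 3/4 per child.
All 4 independent: (3/4)^4 = 81/256.

81/256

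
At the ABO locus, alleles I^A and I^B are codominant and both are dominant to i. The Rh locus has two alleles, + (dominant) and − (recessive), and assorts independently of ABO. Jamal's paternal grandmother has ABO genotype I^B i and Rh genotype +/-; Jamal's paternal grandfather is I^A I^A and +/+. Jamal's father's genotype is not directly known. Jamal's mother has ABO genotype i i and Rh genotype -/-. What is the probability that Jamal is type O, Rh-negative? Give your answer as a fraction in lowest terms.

1/16

Jamal's father's ABO genotype from I^B i × I^A I^A: 1/2 I^A I^B, 1/2 I^A i.
Crossing each possibility with the mother i i and summing P(type O): 1/2·0 + 1/2·1/2 = 1/4.
Similarly for Rh via the father's Rh distribution: P(Rh-) = 1/4.
Independent loci: 1/4 × 1/4 = 1/16.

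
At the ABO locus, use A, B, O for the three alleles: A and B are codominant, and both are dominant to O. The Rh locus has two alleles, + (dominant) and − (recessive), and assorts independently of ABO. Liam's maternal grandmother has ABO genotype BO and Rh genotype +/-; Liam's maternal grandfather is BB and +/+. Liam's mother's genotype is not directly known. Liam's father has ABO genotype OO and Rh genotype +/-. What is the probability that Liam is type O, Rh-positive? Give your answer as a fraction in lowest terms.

Liam's mother's ABO genotype from BO × BB: 1/2 BB, 1/2 BO.
Crossing each possibility with the father OO and summing P(type O): 1/2·0 + 1/2·1/2 = 1/4.
Similarly for Rh via the mother's Rh distribution: P(Rh+) = 7/8.
Independent loci: 1/4 × 7/8 = 7/32.

7/32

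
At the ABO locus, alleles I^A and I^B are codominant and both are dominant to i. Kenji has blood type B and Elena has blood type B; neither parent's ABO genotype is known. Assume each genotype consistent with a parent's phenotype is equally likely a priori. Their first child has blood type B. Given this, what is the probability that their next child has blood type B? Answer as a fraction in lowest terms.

19/20

Possible genotypes: Kenji ∈ {I^B I^B, I^B i}; Elena ∈ {I^B I^B, I^B i}.
Weight each parental genotype pair by prior × P(type-B child):
  I^B I^B × I^B I^B: posterior weight 4/15; P(next child type B) = 1.
  I^B I^B × I^B i: posterior weight 4/15; P(next child type B) = 1.
  I^B i × I^B I^B: posterior weight 4/15; P(next child type B) = 1.
  I^B i × I^B i: posterior weight 1/5; P(next child type B) = 3/4.
Weighted sum = 19/20.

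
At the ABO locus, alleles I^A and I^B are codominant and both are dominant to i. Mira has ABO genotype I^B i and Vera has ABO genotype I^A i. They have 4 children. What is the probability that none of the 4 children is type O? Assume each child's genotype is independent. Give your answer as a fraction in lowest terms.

81/256

ABO cross I^B i × I^A i → 1/4 O, 1/4 A, 1/4 B, 1/4 AB.
So P(type O) = 1/4 per child.
P(not type O) = 3/4 for one child; (3/4)^4 = 81/256.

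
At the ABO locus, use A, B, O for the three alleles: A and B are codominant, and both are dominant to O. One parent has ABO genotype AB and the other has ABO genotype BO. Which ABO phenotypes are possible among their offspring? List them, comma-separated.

A, B, AB

Gametes from AB × BO give offspring ABO genotypes AB, AO, BB, BO, i.e. phenotypes A, B, AB.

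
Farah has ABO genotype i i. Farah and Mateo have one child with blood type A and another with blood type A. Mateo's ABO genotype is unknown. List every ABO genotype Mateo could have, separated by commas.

For each candidate genotype of Mateo, check whether crossing it with i i can produce every observed child phenotype.
  I^A I^A → possible child types {A} ✓
  I^A I^B → possible child types {A, B} ✓
  I^A i → possible child types {O, A} ✓
  I^B I^B → possible child types {B} ✗
  I^B i → possible child types {O, B} ✗
  i i → possible child types {O} ✗

I^A I^A, I^A I^B, I^A i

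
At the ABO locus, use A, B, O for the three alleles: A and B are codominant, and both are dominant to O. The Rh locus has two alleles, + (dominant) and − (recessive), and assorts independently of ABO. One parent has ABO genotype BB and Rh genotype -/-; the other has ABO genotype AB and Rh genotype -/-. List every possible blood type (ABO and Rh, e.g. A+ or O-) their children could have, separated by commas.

Gametes from BB × AB give offspring ABO genotypes AB, BB, i.e. phenotypes B, AB.
Rh cross -/- × -/- → phenotypes Rh-.
Combining independently: B-, AB-.

B-, AB-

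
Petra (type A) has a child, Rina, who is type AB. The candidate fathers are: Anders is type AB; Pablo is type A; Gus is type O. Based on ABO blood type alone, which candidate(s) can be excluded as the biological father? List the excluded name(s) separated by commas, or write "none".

Pablo, Gus

A candidate is excluded only if no genotype consistent with his phenotype could produce a type AB child with a type A mother.
Pablo (type A): no genotype consistent with that phenotype can produce a type-AB child with a type-A mother.
Gus (type O): no genotype consistent with that phenotype can produce a type-AB child with a type-A mother.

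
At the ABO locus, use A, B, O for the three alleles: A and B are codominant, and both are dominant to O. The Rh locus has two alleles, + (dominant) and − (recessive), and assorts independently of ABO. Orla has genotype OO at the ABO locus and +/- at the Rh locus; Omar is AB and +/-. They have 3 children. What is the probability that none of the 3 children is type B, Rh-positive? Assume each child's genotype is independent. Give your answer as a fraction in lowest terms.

ABO cross OO × AB → 1/2 A, 1/2 B.
Rh cross +/- × +/- → 3/4 Rh+, 1/4 Rh-; so P(type B, Rh-positive) = 1/2 × 3/4 = 3/8 per child.
P(not type B, Rh-positive) = 5/8 for one child; (5/8)^3 = 125/512.

125/512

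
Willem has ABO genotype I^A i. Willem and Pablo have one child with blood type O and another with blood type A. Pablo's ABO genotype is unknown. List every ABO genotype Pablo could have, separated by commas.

I^A i, I^B i, i i

For each candidate genotype of Pablo, check whether crossing it with I^A i can produce every observed child phenotype.
  I^A I^A → possible child types {A} ✗
  I^A I^B → possible child types {A, B, AB} ✗
  I^A i → possible child types {O, A} ✓
  I^B I^B → possible child types {B, AB} ✗
  I^B i → possible child types {O, A, B, AB} ✓
  i i → possible child types {O, A} ✓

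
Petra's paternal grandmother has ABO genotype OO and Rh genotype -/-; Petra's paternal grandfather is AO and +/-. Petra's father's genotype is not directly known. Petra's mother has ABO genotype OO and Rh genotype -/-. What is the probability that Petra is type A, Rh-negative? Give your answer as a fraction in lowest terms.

3/16

Petra's father's ABO genotype from OO × AO: 1/2 AO, 1/2 OO.
Crossing each possibility with the mother OO and summing P(type A): 1/2·1/2 + 1/2·0 = 1/4.
Similarly for Rh via the father's Rh distribution: P(Rh-) = 3/4.
Independent loci: 1/4 × 3/4 = 3/16.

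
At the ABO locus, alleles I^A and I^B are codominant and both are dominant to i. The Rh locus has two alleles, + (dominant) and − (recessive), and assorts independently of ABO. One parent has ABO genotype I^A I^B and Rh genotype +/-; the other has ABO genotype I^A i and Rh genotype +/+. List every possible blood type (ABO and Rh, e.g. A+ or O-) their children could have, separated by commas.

A+, B+, AB+

Gametes from I^A I^B × I^A i give offspring ABO genotypes I^A I^A, I^A I^B, I^A i, I^B i, i.e. phenotypes A, B, AB.
Rh cross +/- × +/+ → phenotypes Rh+.
Combining independently: A+, B+, AB+.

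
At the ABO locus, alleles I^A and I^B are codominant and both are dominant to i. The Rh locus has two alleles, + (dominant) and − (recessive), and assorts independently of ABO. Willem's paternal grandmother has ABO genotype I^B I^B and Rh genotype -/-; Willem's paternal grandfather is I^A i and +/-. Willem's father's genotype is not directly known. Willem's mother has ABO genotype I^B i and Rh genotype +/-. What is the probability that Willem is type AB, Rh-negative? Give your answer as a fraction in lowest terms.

3/64

Willem's father's ABO genotype from I^B I^B × I^A i: 1/2 I^A I^B, 1/2 I^B i.
Crossing each possibility with the mother I^B i and summing P(type AB): 1/2·1/4 + 1/2·0 = 1/8.
Similarly for Rh via the father's Rh distribution: P(Rh-) = 3/8.
Independent loci: 1/8 × 3/8 = 3/64.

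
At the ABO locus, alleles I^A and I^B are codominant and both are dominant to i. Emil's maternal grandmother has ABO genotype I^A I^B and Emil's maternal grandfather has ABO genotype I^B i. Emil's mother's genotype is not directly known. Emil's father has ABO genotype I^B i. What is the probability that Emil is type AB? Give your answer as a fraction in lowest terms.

Emil's mother's ABO genotype from I^A I^B × I^B i: 1/4 I^A I^B, 1/4 I^A i, 1/4 I^B I^B, 1/4 I^B i.
Crossing each possibility with the father I^B i and summing P(type AB): 1/4·1/4 + 1/4·1/4 + 1/4·0 + 1/4·0 = 1/8.

1/8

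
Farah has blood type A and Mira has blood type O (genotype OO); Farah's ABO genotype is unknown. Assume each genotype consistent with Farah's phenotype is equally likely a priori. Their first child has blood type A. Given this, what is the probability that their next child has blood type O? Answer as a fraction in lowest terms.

Possible genotypes: Farah ∈ {AA, AO}; Mira ∈ {OO}.
Weight each parental genotype pair by prior × P(type-A child):
  AA × OO: posterior weight 2/3; P(next child type O) = 0.
  AO × OO: posterior weight 1/3; P(next child type O) = 1/2.
Weighted sum = 1/6.

1/6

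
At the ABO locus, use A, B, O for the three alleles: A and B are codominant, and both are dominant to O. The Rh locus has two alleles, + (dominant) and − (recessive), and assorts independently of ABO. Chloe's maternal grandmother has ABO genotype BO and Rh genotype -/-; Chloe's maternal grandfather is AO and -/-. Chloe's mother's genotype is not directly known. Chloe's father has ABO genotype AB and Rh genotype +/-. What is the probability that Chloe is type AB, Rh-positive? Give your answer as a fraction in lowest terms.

Chloe's mother's ABO genotype from BO × AO: 1/4 AB, 1/4 AO, 1/4 BO, 1/4 OO.
Crossing each possibility with the father AB and summing P(type AB): 1/4·1/2 + 1/4·1/4 + 1/4·1/4 + 1/4·0 = 1/4.
Similarly for Rh via the mother's Rh distribution: P(Rh+) = 1/2.
Independent loci: 1/4 × 1/2 = 1/8.

1/8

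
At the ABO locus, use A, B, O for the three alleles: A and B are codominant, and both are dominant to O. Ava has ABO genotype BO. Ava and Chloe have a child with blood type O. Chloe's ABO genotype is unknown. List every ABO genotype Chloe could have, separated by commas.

AO, BO, OO

For each candidate genotype of Chloe, check whether crossing it with BO can produce every observed child phenotype.
  AA → possible child types {A, AB} ✗
  AB → possible child types {A, B, AB} ✗
  AO → possible child types {O, A, B, AB} ✓
  BB → possible child types {B} ✗
  BO → possible child types {O, B} ✓
  OO → possible child types {O, B} ✓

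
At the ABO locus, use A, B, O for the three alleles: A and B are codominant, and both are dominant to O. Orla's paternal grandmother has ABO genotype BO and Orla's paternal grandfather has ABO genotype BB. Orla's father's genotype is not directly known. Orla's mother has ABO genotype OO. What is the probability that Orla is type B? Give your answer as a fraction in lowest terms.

Orla's father's ABO genotype from BO × BB: 1/2 BB, 1/2 BO.
Crossing each possibility with the mother OO and summing P(type B): 1/2·1 + 1/2·1/2 = 3/4.

3/4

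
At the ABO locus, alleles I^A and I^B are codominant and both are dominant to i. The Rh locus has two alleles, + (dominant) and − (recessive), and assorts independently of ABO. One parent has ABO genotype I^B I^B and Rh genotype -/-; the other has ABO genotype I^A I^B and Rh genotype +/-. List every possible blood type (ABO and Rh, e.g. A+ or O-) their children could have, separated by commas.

Gametes from I^B I^B × I^A I^B give offspring ABO genotypes I^A I^B, I^B I^B, i.e. phenotypes B, AB.
Rh cross -/- × +/- → phenotypes Rh+, Rh-.
Combining independently: B+, B-, AB+, AB-.

B+, B-, AB+, AB-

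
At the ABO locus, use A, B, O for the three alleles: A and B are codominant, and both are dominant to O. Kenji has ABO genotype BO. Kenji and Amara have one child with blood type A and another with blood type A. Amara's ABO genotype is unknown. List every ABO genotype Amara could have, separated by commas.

AA, AB, AO

For each candidate genotype of Amara, check whether crossing it with BO can produce every observed child phenotype.
  AA → possible child types {A, AB} ✓
  AB → possible child types {A, B, AB} ✓
  AO → possible child types {O, A, B, AB} ✓
  BB → possible child types {B} ✗
  BO → possible child types {O, B} ✗
  OO → possible child types {O, B} ✗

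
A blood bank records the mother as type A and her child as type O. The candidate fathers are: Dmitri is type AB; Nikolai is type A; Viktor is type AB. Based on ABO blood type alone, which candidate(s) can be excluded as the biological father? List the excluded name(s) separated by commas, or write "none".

Dmitri, Viktor

A candidate is excluded only if no genotype consistent with his phenotype could produce a type O child with a type A mother.
Dmitri (type AB): no genotype consistent with that phenotype can produce a type-O child with a type-A mother.
Viktor (type AB): no genotype consistent with that phenotype can produce a type-O child with a type-A mother.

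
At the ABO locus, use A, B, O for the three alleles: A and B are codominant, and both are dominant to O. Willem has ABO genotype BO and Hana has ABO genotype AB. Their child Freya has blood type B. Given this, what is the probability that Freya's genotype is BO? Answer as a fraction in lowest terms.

Cross BO × AB → 1/4 AB, 1/4 AO, 1/4 BB, 1/4 BO.
Type-B genotypes among offspring: BB (1/4), BO (1/4); total 1/2.
P(BO | type B) = (1/4) / (1/2) = 1/2.

1/2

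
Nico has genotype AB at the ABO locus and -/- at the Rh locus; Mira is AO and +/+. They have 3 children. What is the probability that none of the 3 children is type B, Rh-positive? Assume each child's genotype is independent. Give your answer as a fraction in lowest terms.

27/64

ABO cross AB × AO → 1/2 A, 1/4 B, 1/4 AB.
Rh cross -/- × +/+ → 1 Rh+; so P(type B, Rh-positive) = 1/4 × 1 = 1/4 per child.
P(not type B, Rh-positive) = 3/4 for one child; (3/4)^3 = 27/64.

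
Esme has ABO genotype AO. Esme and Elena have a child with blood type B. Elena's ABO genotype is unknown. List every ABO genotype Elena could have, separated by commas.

For each candidate genotype of Elena, check whether crossing it with AO can produce every observed child phenotype.
  AA → possible child types {A} ✗
  AB → possible child types {A, B, AB} ✓
  AO → possible child types {O, A} ✗
  BB → possible child types {B, AB} ✓
  BO → possible child types {O, A, B, AB} ✓
  OO → possible child types {O, A} ✗

AB, BB, BO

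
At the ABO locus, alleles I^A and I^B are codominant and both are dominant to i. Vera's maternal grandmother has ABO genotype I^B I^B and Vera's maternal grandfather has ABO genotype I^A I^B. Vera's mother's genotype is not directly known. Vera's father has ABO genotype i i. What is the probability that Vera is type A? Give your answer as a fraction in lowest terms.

1/4

Vera's mother's ABO genotype from I^B I^B × I^A I^B: 1/2 I^A I^B, 1/2 I^B I^B.
Crossing each possibility with the father i i and summing P(type A): 1/2·1/2 + 1/2·0 = 1/4.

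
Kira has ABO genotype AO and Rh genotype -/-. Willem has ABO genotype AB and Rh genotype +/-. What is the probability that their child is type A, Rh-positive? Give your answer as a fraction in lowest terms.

ABO cross AO × AB → offspring phenotypes: 1/2 A, 1/4 B, 1/4 AB.
Rh cross -/- × +/- → 1/2 Rh+, 1/2 Rh-.
Independent loci: P(type A, Rh-positive) = 1/2 × 1/2 = 1/4.

1/4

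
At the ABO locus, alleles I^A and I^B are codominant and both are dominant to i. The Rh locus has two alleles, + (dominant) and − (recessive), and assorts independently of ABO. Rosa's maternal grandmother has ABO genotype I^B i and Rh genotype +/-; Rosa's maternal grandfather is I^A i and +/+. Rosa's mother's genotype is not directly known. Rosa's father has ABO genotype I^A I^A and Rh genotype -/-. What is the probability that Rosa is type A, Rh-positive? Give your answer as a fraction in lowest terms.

9/16

Rosa's mother's ABO genotype from I^B i × I^A i: 1/4 I^A I^B, 1/4 I^A i, 1/4 I^B i, 1/4 i i.
Crossing each possibility with the father I^A I^A and summing P(type A): 1/4·1/2 + 1/4·1 + 1/4·1/2 + 1/4·1 = 3/4.
Similarly for Rh via the mother's Rh distribution: P(Rh+) = 3/4.
Independent loci: 3/4 × 3/4 = 9/16.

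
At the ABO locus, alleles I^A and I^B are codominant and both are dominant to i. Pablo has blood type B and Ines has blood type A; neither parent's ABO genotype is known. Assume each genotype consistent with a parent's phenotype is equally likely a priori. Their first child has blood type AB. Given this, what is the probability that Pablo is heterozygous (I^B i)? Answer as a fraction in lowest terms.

Possible genotypes: Pablo ∈ {I^B I^B, I^B i}; Ines ∈ {I^A I^A, I^A i}.
Weight each parental genotype pair by prior × P(type-AB child):
  I^B I^B × I^A I^A: posterior weight 4/9.
  I^B I^B × I^A i: posterior weight 2/9.
  I^B i × I^A I^A: posterior weight 2/9.
  I^B i × I^A i: posterior weight 1/9.
Sum the posterior weight over pairs where Pablo is I^B i: 1/3.

1/3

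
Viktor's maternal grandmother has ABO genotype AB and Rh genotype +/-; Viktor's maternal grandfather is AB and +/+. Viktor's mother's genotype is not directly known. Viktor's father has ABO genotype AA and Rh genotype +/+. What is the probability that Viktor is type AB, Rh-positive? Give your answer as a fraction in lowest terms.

1/2

Viktor's mother's ABO genotype from AB × AB: 1/4 AA, 1/2 AB, 1/4 BB.
Crossing each possibility with the father AA and summing P(type AB): 1/4·0 + 1/2·1/2 + 1/4·1 = 1/2.
Similarly for Rh via the mother's Rh distribution: P(Rh+) = 1.
Independent loci: 1/2 × 1 = 1/2.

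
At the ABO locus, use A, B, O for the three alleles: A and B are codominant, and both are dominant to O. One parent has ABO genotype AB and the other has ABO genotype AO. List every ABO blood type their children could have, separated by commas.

Gametes from AB × AO give offspring ABO genotypes AA, AB, AO, BO, i.e. phenotypes A, B, AB.

A, B, AB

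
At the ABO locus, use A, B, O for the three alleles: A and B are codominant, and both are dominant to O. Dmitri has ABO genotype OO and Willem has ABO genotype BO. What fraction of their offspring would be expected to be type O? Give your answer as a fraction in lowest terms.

1/2

ABO cross OO × BO → offspring phenotypes: 1/2 O, 1/2 B.
So P(type O) = 1/2.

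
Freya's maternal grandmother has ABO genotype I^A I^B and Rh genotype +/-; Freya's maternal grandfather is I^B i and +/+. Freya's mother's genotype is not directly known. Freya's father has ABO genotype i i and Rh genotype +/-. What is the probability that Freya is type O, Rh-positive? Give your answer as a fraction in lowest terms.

7/32

Freya's mother's ABO genotype from I^A I^B × I^B i: 1/4 I^A I^B, 1/4 I^A i, 1/4 I^B I^B, 1/4 I^B i.
Crossing each possibility with the father i i and summing P(type O): 1/4·0 + 1/4·1/2 + 1/4·0 + 1/4·1/2 = 1/4.
Similarly for Rh via the mother's Rh distribution: P(Rh+) = 7/8.
Independent loci: 1/4 × 7/8 = 7/32.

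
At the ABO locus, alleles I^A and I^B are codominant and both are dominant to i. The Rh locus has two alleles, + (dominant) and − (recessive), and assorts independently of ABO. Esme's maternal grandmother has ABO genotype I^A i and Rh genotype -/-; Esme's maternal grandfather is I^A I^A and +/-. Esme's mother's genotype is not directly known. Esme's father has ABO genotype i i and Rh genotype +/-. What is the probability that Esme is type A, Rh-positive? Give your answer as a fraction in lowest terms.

15/32

Esme's mother's ABO genotype from I^A i × I^A I^A: 1/2 I^A I^A, 1/2 I^A i.
Crossing each possibility with the father i i and summing P(type A): 1/2·1 + 1/2·1/2 = 3/4.
Similarly for Rh via the mother's Rh distribution: P(Rh+) = 5/8.
Independent loci: 3/4 × 5/8 = 15/32.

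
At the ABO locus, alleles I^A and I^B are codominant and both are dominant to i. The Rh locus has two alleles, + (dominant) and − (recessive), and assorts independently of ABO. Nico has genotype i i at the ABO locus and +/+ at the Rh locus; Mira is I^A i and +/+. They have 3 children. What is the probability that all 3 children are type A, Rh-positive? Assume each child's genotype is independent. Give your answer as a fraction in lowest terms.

ABO cross i i × I^A i → 1/2 O, 1/2 A.
Rh cross +/+ × +/+ → 1 Rh+; so P(type A, Rh-positive) = 1/2 × 1 = 1/2 per child.
All 3 independent: (1/2)^3 = 1/8.

1/8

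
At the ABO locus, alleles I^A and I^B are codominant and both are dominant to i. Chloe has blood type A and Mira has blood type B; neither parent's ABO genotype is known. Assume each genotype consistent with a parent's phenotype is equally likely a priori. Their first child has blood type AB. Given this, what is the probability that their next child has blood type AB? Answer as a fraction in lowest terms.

25/36

Possible genotypes: Chloe ∈ {I^A I^A, I^A i}; Mira ∈ {I^B I^B, I^B i}.
Weight each parental genotype pair by prior × P(type-AB child):
  I^A I^A × I^B I^B: posterior weight 4/9; P(next child type AB) = 1.
  I^A I^A × I^B i: posterior weight 2/9; P(next child type AB) = 1/2.
  I^A i × I^B I^B: posterior weight 2/9; P(next child type AB) = 1/2.
  I^A i × I^B i: posterior weight 1/9; P(next child type AB) = 1/4.
Weighted sum = 25/36.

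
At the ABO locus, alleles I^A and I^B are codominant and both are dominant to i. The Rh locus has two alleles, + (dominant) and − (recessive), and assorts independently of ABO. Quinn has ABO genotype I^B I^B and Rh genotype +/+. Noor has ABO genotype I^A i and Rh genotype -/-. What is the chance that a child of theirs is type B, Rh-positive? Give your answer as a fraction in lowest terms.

1/2

ABO cross I^B I^B × I^A i → offspring phenotypes: 1/2 B, 1/2 AB.
Rh cross +/+ × -/- → 1 Rh+.
Independent loci: P(type B, Rh-positive) = 1/2 × 1 = 1/2.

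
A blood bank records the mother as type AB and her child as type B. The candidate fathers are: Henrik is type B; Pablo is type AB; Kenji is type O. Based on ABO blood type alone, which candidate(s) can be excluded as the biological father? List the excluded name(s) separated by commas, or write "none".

A candidate is excluded only if no genotype consistent with his phenotype could produce a type B child with a type AB mother.
Every candidate has at least one consistent genotype combination, so none can be excluded.

none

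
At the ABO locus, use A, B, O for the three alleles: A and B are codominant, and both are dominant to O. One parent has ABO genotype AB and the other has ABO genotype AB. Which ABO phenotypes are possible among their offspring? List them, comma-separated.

Gametes from AB × AB give offspring ABO genotypes AA, AB, BB, i.e. phenotypes A, B, AB.

A, B, AB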